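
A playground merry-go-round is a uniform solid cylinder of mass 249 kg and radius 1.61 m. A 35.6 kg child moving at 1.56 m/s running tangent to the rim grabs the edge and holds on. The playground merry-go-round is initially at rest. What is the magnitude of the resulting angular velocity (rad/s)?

|ω_f| ≈ 0.215 rad/s

About the axle the impulsive forces during the collision are internal, so angular momentum about that axis is conserved.
I_p = ½(249)(1.61)² = 322.7 kg·m². Taking the sense of the child's angular momentum as positive, L_{child} = m v R = (35.6)(1.56)(1.61) = 89.41 kg·m²/s.
L_i = 0 + 89.41 = 89.41 kg·m²/s.
After sticking, I_f = I_p + m R² = 322.7 + (35.6)(1.61)² = 415.0 kg·m².
ω_f = L_i / I_f = 89.41 / 415.0 = 0.2155 rad/s.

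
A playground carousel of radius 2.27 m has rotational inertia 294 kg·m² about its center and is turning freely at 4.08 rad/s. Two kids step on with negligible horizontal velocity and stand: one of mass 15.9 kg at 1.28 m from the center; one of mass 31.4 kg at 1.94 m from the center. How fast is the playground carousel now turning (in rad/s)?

The added mass arrives with no angular momentum about the center, and any external torque about the center is negligible, so the system's angular momentum is conserved.
Added inertia Σmr² = (15.9)(1.28)² + (31.4)(1.94)² = 144.2 kg·m²; I_f = 294.0 + 144.2 = 438.2 kg·m².
ω_f = I_p ω_i / I_f = (294.0)(4.08) / 438.2 = 2.737 rad/s.

ω_f ≈ 2.74 rad/s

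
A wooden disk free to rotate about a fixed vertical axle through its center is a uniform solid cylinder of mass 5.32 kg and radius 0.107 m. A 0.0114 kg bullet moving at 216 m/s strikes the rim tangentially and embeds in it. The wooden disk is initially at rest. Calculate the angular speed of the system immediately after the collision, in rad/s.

|ω_f| ≈ 8.61 rad/s

The axle reaction passes through the axle and exerts no torque about it; angular momentum about the axle is conserved through the impact.
I_p = ½(5.32)(0.107)² = 0.03045 kg·m². Taking the sense of the bullet's angular momentum as positive, L_{bullet} = m v R = (0.0114)(216)(0.107) = 0.2635 kg·m²/s.
L_i = 0 + 0.2635 = 0.2635 kg·m²/s.
After sticking, I_f = I_p + m R² = 0.03045 + (0.0114)(0.107)² = 0.03058 kg·m².
ω_f = L_i / I_f = 0.2635 / 0.03058 = 8.615 rad/s.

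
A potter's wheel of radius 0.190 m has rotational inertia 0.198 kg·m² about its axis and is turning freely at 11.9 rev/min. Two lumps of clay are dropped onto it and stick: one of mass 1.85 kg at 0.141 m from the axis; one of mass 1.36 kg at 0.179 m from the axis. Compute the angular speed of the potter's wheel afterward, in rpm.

No external torque acts about the axis; L_before = L_after.
Added inertia Σmr² = (1.85)(0.141)² + (1.36)(0.179)² = 0.08036 kg·m²; I_f = 0.1980 + 0.08036 = 0.2784 kg·m².
ω_f = I_p ω_i / I_f = (0.1980)(11.9) / 0.2784 = 8.465 rpm.

ω_f ≈ 8.46 rpm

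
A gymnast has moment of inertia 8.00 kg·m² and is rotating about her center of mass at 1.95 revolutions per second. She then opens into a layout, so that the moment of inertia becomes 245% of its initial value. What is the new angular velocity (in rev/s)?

ω₂ ≈ 0.796 rev/s

Angular momentum about the spin axis is conserved since the torque about it is zero.
I₂ = 2.45 × 8.00 = 19.60 kg·m².
ω₂ = I₁ω₁ / I₂ = (8.000)(1.95 rev/s) / (19.60) = 0.7959 rev/s.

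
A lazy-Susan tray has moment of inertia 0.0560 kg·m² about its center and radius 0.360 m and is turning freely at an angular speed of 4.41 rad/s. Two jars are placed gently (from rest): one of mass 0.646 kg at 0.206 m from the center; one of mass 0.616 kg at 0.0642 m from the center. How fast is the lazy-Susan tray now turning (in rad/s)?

ω_f ≈ 2.87 rad/s

The added mass arrives with no angular momentum about the center, and any external torque about the center is negligible, so the system's angular momentum is conserved.
Added inertia Σmr² = (0.646)(0.206)² + (0.616)(0.0642)² = 0.02995 kg·m²; I_f = 0.05600 + 0.02995 = 0.08595 kg·m².
ω_f = I_p ω_i / I_f = (0.05600)(4.41) / 0.08595 = 2.873 rad/s.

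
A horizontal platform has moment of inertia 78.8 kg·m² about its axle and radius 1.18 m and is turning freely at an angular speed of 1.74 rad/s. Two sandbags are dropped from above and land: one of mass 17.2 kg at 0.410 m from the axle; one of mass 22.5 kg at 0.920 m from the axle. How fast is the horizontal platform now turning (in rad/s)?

ω_f ≈ 1.36 rad/s

No external torque acts about the axle; L_before = L_after.
Added inertia Σmr² = (17.2)(0.410)² + (22.5)(0.920)² = 21.94 kg·m²; I_f = 78.80 + 21.94 = 100.7 kg·m².
ω_f = I_p ω_i / I_f = (78.80)(1.74) / 100.7 = 1.361 rad/s.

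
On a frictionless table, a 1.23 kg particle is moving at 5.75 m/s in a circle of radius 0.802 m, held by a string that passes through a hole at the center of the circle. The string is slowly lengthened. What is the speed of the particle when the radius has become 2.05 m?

v₂ ≈ 2.25 m/s

The only horizontal force on the mass is along the cord (radial), so it exerts no torque about the hole and angular momentum m v r is conserved.
v₂ = v₁ r₁ / r₂ = (5.75)(0.802) / (2.05) = 2.250 m/s.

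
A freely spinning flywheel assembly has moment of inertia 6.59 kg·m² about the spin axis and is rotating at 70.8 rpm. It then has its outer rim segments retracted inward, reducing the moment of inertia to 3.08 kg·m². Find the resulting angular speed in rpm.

No external torque acts about the spin axis, so angular momentum is conserved.
ω₂ = I₁ω₁ / I₂ = (6.590)(70.8 rpm) / (3.080) = 151.5 rpm.

ω₂ ≈ 151 rpm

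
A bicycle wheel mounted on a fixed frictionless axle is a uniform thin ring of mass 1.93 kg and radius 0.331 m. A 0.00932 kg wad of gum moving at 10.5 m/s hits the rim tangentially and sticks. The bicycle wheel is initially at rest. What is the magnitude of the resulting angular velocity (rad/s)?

|ω_f| ≈ 0.152 rad/s

About the axle the impulsive forces during the collision are internal, so angular momentum about that axis is conserved.
I_p = (1.93)(0.331)² = 0.2115 kg·m². Taking the sense of the wad of gum's angular momentum as positive, L_{wad} = m v R = (0.00932)(10.5)(0.331) = 0.03239 kg·m²/s.
L_i = 0 + 0.03239 = 0.03239 kg·m²/s.
After sticking, I_f = I_p + m R² = 0.2115 + (0.00932)(0.331)² = 0.2125 kg·m².
ω_f = L_i / I_f = 0.03239 / 0.2125 = 0.1525 rad/s.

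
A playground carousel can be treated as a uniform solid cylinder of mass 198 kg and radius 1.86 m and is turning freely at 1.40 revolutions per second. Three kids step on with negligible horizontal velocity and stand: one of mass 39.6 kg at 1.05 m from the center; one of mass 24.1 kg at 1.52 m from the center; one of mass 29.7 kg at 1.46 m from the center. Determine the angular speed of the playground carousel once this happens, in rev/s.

No external torque acts about the center; L_before = L_after.
I_p = ½(198)(1.86)² = 342.5 kg·m².
Added inertia Σmr² = (39.6)(1.05)² + (24.1)(1.52)² + (29.7)(1.46)² = 162.6 kg·m²; I_f = 342.5 + 162.6 = 505.1 kg·m².
ω_f = I_p ω_i / I_f = (342.5)(1.40) / 505.1 = 0.9492 rev/s.

ω_f ≈ 0.949 rev/s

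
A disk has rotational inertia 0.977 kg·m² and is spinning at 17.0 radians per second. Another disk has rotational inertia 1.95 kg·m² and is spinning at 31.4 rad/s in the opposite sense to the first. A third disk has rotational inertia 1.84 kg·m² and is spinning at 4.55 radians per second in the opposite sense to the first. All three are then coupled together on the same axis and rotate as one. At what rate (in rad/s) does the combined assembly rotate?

|ω_f| ≈ 11.1 rad/s

No external torque acts about the common axis, so total angular momentum is conserved.
Taking A's sense as positive: L = (0.9770)(17.0) − (1.950)(31.4) − (1.840)(4.55) = -52.99 kg·m²·rad/s.
Combined I = 0.9770 + 1.950 + 1.840 = 4.767 kg·m².
ω_f = L / I = -52.99 / 4.767 = -11.12 rad/s.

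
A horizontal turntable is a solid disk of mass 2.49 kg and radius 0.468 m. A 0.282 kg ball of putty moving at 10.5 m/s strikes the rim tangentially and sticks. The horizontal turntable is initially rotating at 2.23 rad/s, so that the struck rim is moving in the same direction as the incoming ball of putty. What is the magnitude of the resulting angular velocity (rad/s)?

The axle reaction passes through the axle and exerts no torque about it; angular momentum about the axle is conserved through the impact.
I_p = ½(2.49)(0.468)² = 0.2727 kg·m². Taking the sense of the ball of putty's angular momentum as positive, L_{ball} = m v R = (0.282)(10.5)(0.468) = 1.386 kg·m²/s.
L_i = +I_p ω_p + m v R = +(0.2727)(2.23) + 1.386 = 1.994 kg·m²/s.
After sticking, I_f = I_p + m R² = 0.2727 + (0.282)(0.468)² = 0.3344 kg·m².
ω_f = L_i / I_f = 1.994 / 0.3344 = 5.962 rad/s.

|ω_f| ≈ 5.96 rad/s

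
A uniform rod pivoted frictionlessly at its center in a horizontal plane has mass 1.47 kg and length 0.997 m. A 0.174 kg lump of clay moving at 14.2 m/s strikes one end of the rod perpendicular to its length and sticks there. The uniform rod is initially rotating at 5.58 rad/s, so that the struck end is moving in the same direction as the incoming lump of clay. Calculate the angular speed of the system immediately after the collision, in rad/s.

The axle reaction passes through the pivot and exerts no torque about it; angular momentum about the pivot is conserved through the impact.
I_p = (1/12)(1.47)(0.997)² = 0.1218 kg·m². Taking the sense of the lump of clay's angular momentum as positive, L_{lump} = m v R = (0.174)(14.2)(0.997/2) = 1.232 kg·m²/s.
L_i = +I_p ω_p + m v R = +(0.1218)(5.58) + 1.232 = 1.911 kg·m²/s.
After sticking, I_f = I_p + m R² = 0.1218 + (0.174)(0.997/2)² = 0.1650 kg·m².
ω_f = L_i / I_f = 1.911 / 0.1650 = 11.58 rad/s.

|ω_f| ≈ 11.6 rad/s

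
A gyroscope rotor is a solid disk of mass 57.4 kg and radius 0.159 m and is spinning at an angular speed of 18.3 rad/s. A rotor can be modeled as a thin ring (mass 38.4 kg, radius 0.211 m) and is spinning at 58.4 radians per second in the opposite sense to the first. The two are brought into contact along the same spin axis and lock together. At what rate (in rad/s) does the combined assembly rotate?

No external torque acts about the common axis, so total angular momentum is conserved.
Moments of inertia: I_A = ½(57.4)(0.159)² = 0.7256 kg·m²; I_B = (38.4)(0.211)² = 1.710 kg·m².
Taking A's sense as positive: L = (0.7256)(18.3) − (1.710)(58.4) = -86.56 kg·m²·rad/s.
Combined I = 0.7256 + 1.710 = 2.435 kg·m².
ω_f = L / I = -86.56 / 2.435 = -35.55 rad/s.

|ω_f| ≈ 35.5 rad/s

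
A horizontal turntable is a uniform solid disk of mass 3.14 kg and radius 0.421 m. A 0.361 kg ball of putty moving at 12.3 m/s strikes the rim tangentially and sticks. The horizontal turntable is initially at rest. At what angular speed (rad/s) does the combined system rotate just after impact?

|ω_f| ≈ 5.46 rad/s

The axle reaction passes through the axle and exerts no torque about it; angular momentum about the axle is conserved through the impact.
I_p = ½(3.14)(0.421)² = 0.2783 kg·m². Taking the sense of the ball of putty's angular momentum as positive, L_{ball} = m v R = (0.361)(12.3)(0.421) = 1.869 kg·m²/s.
L_i = 0 + 1.869 = 1.869 kg·m²/s.
After sticking, I_f = I_p + m R² = 0.2783 + (0.361)(0.421)² = 0.3423 kg·m².
ω_f = L_i / I_f = 1.869 / 0.3423 = 5.462 rad/s.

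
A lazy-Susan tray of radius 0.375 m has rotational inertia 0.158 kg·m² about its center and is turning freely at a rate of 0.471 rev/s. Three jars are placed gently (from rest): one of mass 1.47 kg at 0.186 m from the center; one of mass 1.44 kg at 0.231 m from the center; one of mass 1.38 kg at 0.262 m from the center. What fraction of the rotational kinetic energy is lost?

fraction ≈ 0.585

No external torque acts about the center; L_before = L_after.
Added inertia Σmr² = (1.47)(0.186)² + (1.44)(0.231)² + (1.38)(0.262)² = 0.2224 kg·m²; I_f = 0.1580 + 0.2224 = 0.3804 kg·m².
ω_f = I_p ω_i / I_f = (0.1580)(0.471) / 0.3804 = 0.1956 rev/s.
KE_i = ½(0.1580)(2.959 rad/s)² = 0.6919 J; KE_f = ½(0.3804)(1.229)² = 0.2874 J.
Fraction lost = 0.5847.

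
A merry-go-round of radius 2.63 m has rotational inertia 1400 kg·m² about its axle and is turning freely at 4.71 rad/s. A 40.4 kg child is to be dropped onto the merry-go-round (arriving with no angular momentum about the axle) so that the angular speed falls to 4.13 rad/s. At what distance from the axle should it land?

r ≈ 2.21 m

The added mass arrives with no angular momentum about the axle, and any external torque about the axle is negligible, so the system's angular momentum is conserved.
I_p ω_i = (I_p + m r²) ω_f ⇒ m r² = I_p(ω_i/ω_f − 1) = 1400(4.71/4.13 − 1) = 196.6 kg·m².
r = √(196.6/40.4) = 2.206 m.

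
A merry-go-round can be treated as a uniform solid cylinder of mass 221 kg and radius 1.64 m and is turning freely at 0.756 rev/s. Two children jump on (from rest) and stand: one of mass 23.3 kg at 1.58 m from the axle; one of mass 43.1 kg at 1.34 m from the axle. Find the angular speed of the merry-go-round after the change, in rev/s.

ω_f ≈ 0.519 rev/s

No external torque acts about the axle; L_before = L_after.
I_p = ½(221)(1.64)² = 297.2 kg·m².
Added inertia Σmr² = (23.3)(1.58)² + (43.1)(1.34)² = 135.6 kg·m²; I_f = 297.2 + 135.6 = 432.8 kg·m².
ω_f = I_p ω_i / I_f = (297.2)(0.756) / 432.8 = 0.5192 rev/s.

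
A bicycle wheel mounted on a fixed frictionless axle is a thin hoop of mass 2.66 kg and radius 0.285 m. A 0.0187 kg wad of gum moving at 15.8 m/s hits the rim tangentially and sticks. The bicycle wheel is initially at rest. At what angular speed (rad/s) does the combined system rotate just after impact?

|ω_f| ≈ 0.387 rad/s

The axle reaction passes through the axle and exerts no torque about it; angular momentum about the axle is conserved through the impact.
I_p = (2.66)(0.285)² = 0.2161 kg·m². Taking the sense of the wad of gum's angular momentum as positive, L_{wad} = m v R = (0.0187)(15.8)(0.285) = 0.08421 kg·m²/s.
L_i = 0 + 0.08421 = 0.08421 kg·m²/s.
After sticking, I_f = I_p + m R² = 0.2161 + (0.0187)(0.285)² = 0.2176 kg·m².
ω_f = L_i / I_f = 0.08421 / 0.2176 = 0.3870 rad/s.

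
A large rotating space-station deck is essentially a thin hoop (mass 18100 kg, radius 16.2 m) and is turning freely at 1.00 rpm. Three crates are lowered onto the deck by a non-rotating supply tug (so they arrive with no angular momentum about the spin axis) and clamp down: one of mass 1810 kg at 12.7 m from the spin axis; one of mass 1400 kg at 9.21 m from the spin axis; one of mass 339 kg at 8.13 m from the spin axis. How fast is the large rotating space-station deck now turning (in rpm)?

The added mass arrives with no angular momentum about the spin axis, and any external torque about the spin axis is negligible, so the system's angular momentum is conserved.
I_p = (18100)(16.2)² = 4.750e+06 kg·m².
Added inertia Σmr² = (1810)(12.7)² + (1400)(9.21)² + (339)(8.13)² = 4.331e+05 kg·m²; I_f = 4.750e+06 + 4.331e+05 = 5.183e+06 kg·m².
ω_f = I_p ω_i / I_f = (4.750e+06)(1.00) / 5.183e+06 = 0.9164 rpm.

ω_f ≈ 0.916 rpm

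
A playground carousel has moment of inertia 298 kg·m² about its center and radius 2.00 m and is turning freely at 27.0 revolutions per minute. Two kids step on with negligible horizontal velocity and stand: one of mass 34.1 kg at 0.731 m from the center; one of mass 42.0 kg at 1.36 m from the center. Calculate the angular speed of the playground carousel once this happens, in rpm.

The added mass arrives with no angular momentum about the center, and any external torque about the center is negligible, so the system's angular momentum is conserved.
Added inertia Σmr² = (34.1)(0.731)² + (42.0)(1.36)² = 95.90 kg·m²; I_f = 298.0 + 95.90 = 393.9 kg·m².
ω_f = I_p ω_i / I_f = (298.0)(27.0) / 393.9 = 20.43 rpm.

ω_f ≈ 20.4 rpm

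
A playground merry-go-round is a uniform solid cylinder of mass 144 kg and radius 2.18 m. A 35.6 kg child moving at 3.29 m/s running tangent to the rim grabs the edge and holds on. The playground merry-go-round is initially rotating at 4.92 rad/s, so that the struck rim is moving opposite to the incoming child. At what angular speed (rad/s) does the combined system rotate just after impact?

The axle reaction passes through the axle and exerts no torque about it; angular momentum about the axle is conserved through the impact.
I_p = ½(144)(2.18)² = 342.2 kg·m². Taking the sense of the child's angular momentum as positive, L_{child} = m v R = (35.6)(3.29)(2.18) = 255.3 kg·m²/s.
L_i = −I_p ω_p + m v R = −(342.2)(4.92) + 255.3 = -1428 kg·m²/s.
After sticking, I_f = I_p + m R² = 342.2 + (35.6)(2.18)² = 511.4 kg·m².
ω_f = L_i / I_f = -1428 / 511.4 = -2.793 rad/s.

|ω_f| ≈ 2.79 rad/s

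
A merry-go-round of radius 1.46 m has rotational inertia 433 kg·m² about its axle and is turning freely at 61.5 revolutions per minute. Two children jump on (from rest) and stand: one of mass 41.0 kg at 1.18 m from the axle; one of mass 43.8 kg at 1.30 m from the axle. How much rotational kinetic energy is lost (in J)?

The added mass arrives with no angular momentum about the axle, and any external torque about the axle is negligible, so the system's angular momentum is conserved.
Added inertia Σmr² = (41.0)(1.18)² + (43.8)(1.30)² = 131.1 kg·m²; I_f = 433.0 + 131.1 = 564.1 kg·m².
ω_f = I_p ω_i / I_f = (433.0)(61.5) / 564.1 = 47.21 rpm.
KE_i = ½(433.0)(6.440 rad/s)² = 8980 J; KE_f = ½(564.1)(4.943)² = 6893 J.

energy lost ≈ 2090 J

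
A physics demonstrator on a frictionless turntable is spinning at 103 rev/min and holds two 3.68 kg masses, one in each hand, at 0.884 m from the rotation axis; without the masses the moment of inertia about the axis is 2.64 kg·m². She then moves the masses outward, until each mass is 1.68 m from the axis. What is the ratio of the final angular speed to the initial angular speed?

ω₂/ω₁ ≈ 0.358

Angular momentum about the spin axis is conserved since the torque about it is zero.
I₁ = 2.64 + 2(3.68)(0.884)² = 8.392 kg·m²; I₂ = 2.64 + 2(3.68)(1.68)² = 23.41 kg·m².
ω₂/ω₁ = I₁/I₂ = 8.392 / 23.41 = 0.3584.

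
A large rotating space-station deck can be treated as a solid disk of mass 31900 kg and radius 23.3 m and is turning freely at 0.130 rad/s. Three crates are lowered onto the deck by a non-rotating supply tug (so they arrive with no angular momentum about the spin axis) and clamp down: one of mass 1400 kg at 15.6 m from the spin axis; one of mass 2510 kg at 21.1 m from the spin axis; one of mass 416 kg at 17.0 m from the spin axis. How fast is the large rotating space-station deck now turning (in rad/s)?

ω_f ≈ 0.110 rad/s

The added mass arrives with no angular momentum about the spin axis, and any external torque about the spin axis is negligible, so the system's angular momentum is conserved.
I_p = ½(31900)(23.3)² = 8.659e+06 kg·m².
Added inertia Σmr² = (1400)(15.6)² + (2510)(21.1)² + (416)(17.0)² = 1.578e+06 kg·m²; I_f = 8.659e+06 + 1.578e+06 = 1.024e+07 kg·m².
ω_f = I_p ω_i / I_f = (8.659e+06)(0.130) / 1.024e+07 = 0.1100 rad/s.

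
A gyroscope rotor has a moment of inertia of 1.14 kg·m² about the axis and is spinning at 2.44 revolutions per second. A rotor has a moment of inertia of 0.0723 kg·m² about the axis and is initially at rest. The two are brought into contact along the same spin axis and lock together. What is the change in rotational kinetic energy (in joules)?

ΔKE ≈ -7.99 J

The coupling torques are internal; angular momentum about the shared axis is conserved.
Taking A's sense as positive: L = (1.140)(2.44) = 2.782 kg·m²·rev/s.
Combined I = 1.140 + 0.07230 = 1.212 kg·m².
ω_f = L / I = 2.782 / 1.212 = 2.294 rev/s.
KE_i = ½ΣIω² = 134.0 J; KE_f = ½(1.212)(14.42)² = 126.0 J.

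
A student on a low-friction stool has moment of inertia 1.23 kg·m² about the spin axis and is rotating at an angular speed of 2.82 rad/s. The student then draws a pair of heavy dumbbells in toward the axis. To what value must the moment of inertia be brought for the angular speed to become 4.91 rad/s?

I₂ ≈ 0.706 kg·m²

No external torque acts about the spin axis, so angular momentum is conserved.
I₂ = I₁ω₁ / ω₂ = (1.23)(2.82) / (4.91) = 0.7064 kg·m².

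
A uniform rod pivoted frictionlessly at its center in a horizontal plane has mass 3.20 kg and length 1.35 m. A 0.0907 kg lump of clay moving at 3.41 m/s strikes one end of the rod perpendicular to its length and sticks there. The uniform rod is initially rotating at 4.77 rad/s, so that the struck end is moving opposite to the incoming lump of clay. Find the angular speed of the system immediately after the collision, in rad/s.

|ω_f| ≈ 4.00 rad/s

About the pivot the impulsive forces during the collision are internal, so angular momentum about that axis is conserved.
I_p = (1/12)(3.20)(1.35)² = 0.4860 kg·m². Taking the sense of the lump of clay's angular momentum as positive, L_{lump} = m v R = (0.0907)(3.41)(1.35/2) = 0.2088 kg·m²/s.
L_i = −I_p ω_p + m v R = −(0.4860)(4.77) + 0.2088 = -2.109 kg·m²/s.
After sticking, I_f = I_p + m R² = 0.4860 + (0.0907)(1.35/2)² = 0.5273 kg·m².
ω_f = L_i / I_f = -2.109 / 0.5273 = -4.000 rad/s.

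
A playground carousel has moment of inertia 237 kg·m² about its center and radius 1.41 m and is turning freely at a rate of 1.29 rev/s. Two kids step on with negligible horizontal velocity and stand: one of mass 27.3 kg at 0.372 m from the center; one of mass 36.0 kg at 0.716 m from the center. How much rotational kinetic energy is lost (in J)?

energy lost ≈ 668 J

No external torque acts about the center; L_before = L_after.
Added inertia Σmr² = (27.3)(0.372)² + (36.0)(0.716)² = 22.23 kg·m²; I_f = 237.0 + 22.23 = 259.2 kg·m².
ω_f = I_p ω_i / I_f = (237.0)(1.29) / 259.2 = 1.179 rev/s.
KE_i = ½(237.0)(8.105 rad/s)² = 7785 J; KE_f = ½(259.2)(7.410)² = 7117 J.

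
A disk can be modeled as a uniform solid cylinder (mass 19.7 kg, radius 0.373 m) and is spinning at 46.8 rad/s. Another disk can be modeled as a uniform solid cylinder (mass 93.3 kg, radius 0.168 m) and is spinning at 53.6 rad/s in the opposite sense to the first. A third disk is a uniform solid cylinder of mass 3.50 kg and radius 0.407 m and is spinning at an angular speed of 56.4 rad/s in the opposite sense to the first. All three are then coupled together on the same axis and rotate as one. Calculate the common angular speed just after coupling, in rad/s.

The coupling torques are internal; angular momentum about the shared axis is conserved.
Moments of inertia: I_A = ½(19.7)(0.373)² = 1.370 kg·m²; I_B = ½(93.3)(0.168)² = 1.317 kg·m²; I_C = ½(3.50)(0.407)² = 0.2899 kg·m².
Taking A's sense as positive: L = (1.370)(46.8) − (1.317)(53.6) − (0.2899)(56.4) = -22.79 kg·m²·rad/s.
Combined I = 1.370 + 1.317 + 0.2899 = 2.977 kg·m².
ω_f = L / I = -22.79 / 2.977 = -7.654 rad/s.

|ω_f| ≈ 7.65 rad/s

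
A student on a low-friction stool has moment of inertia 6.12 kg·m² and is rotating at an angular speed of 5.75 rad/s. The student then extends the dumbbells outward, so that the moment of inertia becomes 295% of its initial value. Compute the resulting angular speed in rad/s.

With no external torque about the axis, L is conserved: I₁ω₁ = I₂ω₂.
I₂ = 2.95 × 6.12 = 18.05 kg·m².
ω₂ = I₁ω₁ / I₂ = (6.120)(5.75 rad/s) / (18.05) = 1.949 rad/s.

ω₂ ≈ 1.95 rad/s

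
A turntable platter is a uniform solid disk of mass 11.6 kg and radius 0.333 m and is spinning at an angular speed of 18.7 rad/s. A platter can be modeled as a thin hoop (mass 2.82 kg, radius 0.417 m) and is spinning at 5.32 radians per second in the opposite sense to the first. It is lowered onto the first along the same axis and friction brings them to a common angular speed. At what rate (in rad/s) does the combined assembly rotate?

|ω_f| ≈ 8.31 rad/s

The coupling torques are internal; angular momentum about the shared axis is conserved.
Moments of inertia: I_A = ½(11.6)(0.333)² = 0.6432 kg·m²; I_B = (2.82)(0.417)² = 0.4904 kg·m².
Taking A's sense as positive: L = (0.6432)(18.7) − (0.4904)(5.32) = 9.418 kg·m²·rad/s.
Combined I = 0.6432 + 0.4904 = 1.134 kg·m².
ω_f = L / I = 9.418 / 1.134 = 8.309 rad/s.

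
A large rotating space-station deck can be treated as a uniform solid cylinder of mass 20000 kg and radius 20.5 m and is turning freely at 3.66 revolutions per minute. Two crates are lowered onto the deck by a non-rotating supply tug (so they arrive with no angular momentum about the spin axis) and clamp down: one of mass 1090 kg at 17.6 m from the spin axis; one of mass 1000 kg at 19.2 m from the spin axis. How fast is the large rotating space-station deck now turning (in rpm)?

The added mass arrives with no angular momentum about the spin axis, and any external torque about the spin axis is negligible, so the system's angular momentum is conserved.
I_p = ½(20000)(20.5)² = 4.202e+06 kg·m².
Added inertia Σmr² = (1090)(17.6)² + (1000)(19.2)² = 7.063e+05 kg·m²; I_f = 4.202e+06 + 7.063e+05 = 4.909e+06 kg·m².
ω_f = I_p ω_i / I_f = (4.202e+06)(3.66) / 4.909e+06 = 3.133 rpm.

ω_f ≈ 3.13 rpm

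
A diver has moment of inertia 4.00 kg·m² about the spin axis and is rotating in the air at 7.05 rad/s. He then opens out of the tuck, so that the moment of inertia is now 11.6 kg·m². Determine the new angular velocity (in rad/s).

No external torque acts about the spin axis, so angular momentum is conserved.
ω₂ = I₁ω₁ / I₂ = (4.000)(7.05 rad/s) / (11.60) = 2.431 rad/s.

ω₂ ≈ 2.43 rad/s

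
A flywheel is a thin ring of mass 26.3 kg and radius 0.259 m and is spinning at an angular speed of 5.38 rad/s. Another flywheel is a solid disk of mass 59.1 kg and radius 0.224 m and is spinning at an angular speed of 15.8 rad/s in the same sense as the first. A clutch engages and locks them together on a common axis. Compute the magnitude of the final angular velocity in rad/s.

|ω_f| ≈ 10.1 rad/s

No external torque acts about the common axis, so total angular momentum is conserved.
Moments of inertia: I_A = (26.3)(0.259)² = 1.764 kg·m²; I_B = ½(59.1)(0.224)² = 1.483 kg·m².
Taking A's sense as positive: L = (1.764)(5.38) + (1.483)(15.8) = 32.92 kg·m²·rad/s.
Combined I = 1.764 + 1.483 = 3.247 kg·m².
ω_f = L / I = 32.92 / 3.247 = 10.14 rad/s.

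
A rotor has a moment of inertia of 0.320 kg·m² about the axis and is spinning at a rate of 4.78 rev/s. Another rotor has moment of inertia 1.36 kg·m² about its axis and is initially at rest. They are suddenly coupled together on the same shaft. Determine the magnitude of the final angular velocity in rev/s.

|ω_f| ≈ 0.910 rev/s

No external torque acts about the common axis, so total angular momentum is conserved.
Taking A's sense as positive: L = (0.3200)(4.78) = 1.530 kg·m²·rev/s.
Combined I = 0.3200 + 1.360 = 1.680 kg·m².
ω_f = L / I = 1.530 / 1.680 = 0.9105 rev/s.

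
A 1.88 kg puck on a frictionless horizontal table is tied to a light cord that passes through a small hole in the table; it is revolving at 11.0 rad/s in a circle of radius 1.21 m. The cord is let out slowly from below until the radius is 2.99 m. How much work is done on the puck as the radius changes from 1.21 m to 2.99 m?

W ≈ -139 J

No torque about the axis ⇒ m r₁² ω₁ = m r₂² ω₂.
ω₂ = ω₁ (r₁/r₂)² = (11.0)(1.21/2.99)² = 1.801 rad/s.
W = ΔKE = ½m(v₂² − v₁²) = -139.3 J.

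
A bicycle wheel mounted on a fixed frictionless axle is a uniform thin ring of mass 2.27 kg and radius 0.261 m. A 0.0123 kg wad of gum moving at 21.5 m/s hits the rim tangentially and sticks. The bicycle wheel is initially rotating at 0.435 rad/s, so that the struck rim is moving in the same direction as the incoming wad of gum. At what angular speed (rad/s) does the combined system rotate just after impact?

|ω_f| ≈ 0.877 rad/s

About the axle the impulsive forces during the collision are internal, so angular momentum about that axis is conserved.
I_p = (2.27)(0.261)² = 0.1546 kg·m². Taking the sense of the wad of gum's angular momentum as positive, L_{wad} = m v R = (0.0123)(21.5)(0.261) = 0.06902 kg·m²/s.
L_i = +I_p ω_p + m v R = +(0.1546)(0.435) + 0.06902 = 0.1363 kg·m²/s.
After sticking, I_f = I_p + m R² = 0.1546 + (0.0123)(0.261)² = 0.1555 kg·m².
ω_f = L_i / I_f = 0.1363 / 0.1555 = 0.8766 rad/s.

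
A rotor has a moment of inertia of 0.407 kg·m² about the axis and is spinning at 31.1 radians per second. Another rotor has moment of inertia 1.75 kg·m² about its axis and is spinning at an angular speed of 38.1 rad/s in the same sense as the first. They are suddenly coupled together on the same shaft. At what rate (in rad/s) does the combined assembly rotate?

|ω_f| ≈ 36.8 rad/s

No external torque acts about the common axis, so total angular momentum is conserved.
Taking A's sense as positive: L = (0.4070)(31.1) + (1.750)(38.1) = 79.33 kg·m²·rad/s.
Combined I = 0.4070 + 1.750 = 2.157 kg·m².
ω_f = L / I = 79.33 / 2.157 = 36.78 rad/s.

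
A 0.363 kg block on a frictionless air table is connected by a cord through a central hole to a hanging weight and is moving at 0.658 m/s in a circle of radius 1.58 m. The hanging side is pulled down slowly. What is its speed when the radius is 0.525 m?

The only horizontal force on the mass is along the cord (radial), so it exerts no torque about the hole and angular momentum m v r is conserved.
v₂ = v₁ r₁ / r₂ = (0.658)(1.58) / (0.525) = 1.980 m/s.

v₂ ≈ 1.98 m/s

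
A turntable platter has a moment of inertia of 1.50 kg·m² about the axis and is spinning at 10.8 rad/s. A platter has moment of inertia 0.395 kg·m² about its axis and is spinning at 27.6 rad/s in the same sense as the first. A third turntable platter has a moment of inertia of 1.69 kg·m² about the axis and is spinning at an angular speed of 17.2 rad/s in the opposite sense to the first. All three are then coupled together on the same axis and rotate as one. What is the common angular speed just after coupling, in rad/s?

No external torque acts about the common axis, so total angular momentum is conserved.
Taking A's sense as positive: L = (1.500)(10.8) + (0.3950)(27.6) − (1.690)(17.2) = -1.966 kg·m²·rad/s.
Combined I = 1.500 + 0.3950 + 1.690 = 3.585 kg·m².
ω_f = L / I = -1.966 / 3.585 = -0.5484 rad/s.

|ω_f| ≈ 0.548 rad/s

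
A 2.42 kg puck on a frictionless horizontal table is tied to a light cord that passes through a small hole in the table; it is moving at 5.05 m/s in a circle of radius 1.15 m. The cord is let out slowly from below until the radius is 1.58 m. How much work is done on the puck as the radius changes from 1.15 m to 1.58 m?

W ≈ -14.5 J

Central (radial) force ⇒ zero torque about the center ⇒ m v r is constant.
v₂ = v₁ r₁ / r₂ = (5.05)(1.15) / (1.58) = 3.676 m/s.
W = ΔKE = ½m(v₂² − v₁²) = -14.51 J.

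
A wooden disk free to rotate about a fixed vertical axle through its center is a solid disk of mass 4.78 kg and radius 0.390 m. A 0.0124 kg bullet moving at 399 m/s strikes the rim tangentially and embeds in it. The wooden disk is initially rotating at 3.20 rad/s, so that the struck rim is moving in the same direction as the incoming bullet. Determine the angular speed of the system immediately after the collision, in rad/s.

The axle reaction passes through the axle and exerts no torque about it; angular momentum about the axle is conserved through the impact.
I_p = ½(4.78)(0.390)² = 0.3635 kg·m². Taking the sense of the bullet's angular momentum as positive, L_{bullet} = m v R = (0.0124)(399)(0.390) = 1.930 kg·m²/s.
L_i = +I_p ω_p + m v R = +(0.3635)(3.20) + 1.930 = 3.093 kg·m²/s.
After sticking, I_f = I_p + m R² = 0.3635 + (0.0124)(0.390)² = 0.3654 kg·m².
ω_f = L_i / I_f = 3.093 / 0.3654 = 8.464 rad/s.

|ω_f| ≈ 8.46 rad/s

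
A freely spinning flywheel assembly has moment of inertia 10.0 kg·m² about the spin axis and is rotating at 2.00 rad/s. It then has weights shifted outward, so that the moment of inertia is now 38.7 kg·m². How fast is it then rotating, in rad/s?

ω₂ ≈ 0.517 rad/s

No external torque acts about the spin axis, so angular momentum is conserved.
ω₂ = I₁ω₁ / I₂ = (10.00)(2.00 rad/s) / (38.70) = 0.5168 rad/s.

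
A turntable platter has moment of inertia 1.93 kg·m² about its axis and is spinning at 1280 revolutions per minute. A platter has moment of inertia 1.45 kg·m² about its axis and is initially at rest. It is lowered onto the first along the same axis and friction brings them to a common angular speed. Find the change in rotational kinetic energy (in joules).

The coupling torques are internal; angular momentum about the shared axis is conserved.
Taking A's sense as positive: L = (1.930)(1280) = 2470 kg·m²·rpm.
Combined I = 1.930 + 1.450 = 3.380 kg·m².
ω_f = L / I = 2470 / 3.380 = 730.9 rpm.
KE_i = ½ΣIω² = 17340 J; KE_f = ½(3.380)(76.54)² = 9900 J.

ΔKE ≈ -7440 J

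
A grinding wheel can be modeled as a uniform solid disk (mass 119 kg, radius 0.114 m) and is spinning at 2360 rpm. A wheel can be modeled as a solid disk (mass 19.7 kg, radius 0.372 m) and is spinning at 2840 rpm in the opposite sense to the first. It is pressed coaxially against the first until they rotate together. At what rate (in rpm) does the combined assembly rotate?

No external torque acts about the common axis, so total angular momentum is conserved.
Moments of inertia: I_A = ½(119)(0.114)² = 0.7733 kg·m²; I_B = ½(19.7)(0.372)² = 1.363 kg·m².
Taking A's sense as positive: L = (0.7733)(2360) − (1.363)(2840) = -2046 kg·m²·rpm.
Combined I = 0.7733 + 1.363 = 2.136 kg·m².
ω_f = L / I = -2046 / 2.136 = -957.8 rpm.

|ω_f| ≈ 958 rpm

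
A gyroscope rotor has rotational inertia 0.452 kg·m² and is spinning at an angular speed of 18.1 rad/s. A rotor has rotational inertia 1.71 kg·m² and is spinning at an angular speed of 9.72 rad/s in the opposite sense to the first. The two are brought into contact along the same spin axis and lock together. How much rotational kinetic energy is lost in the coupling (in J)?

No external torque acts about the common axis, so total angular momentum is conserved.
Taking A's sense as positive: L = (0.4520)(18.1) − (1.710)(9.72) = -8.440 kg·m²·rad/s.
Combined I = 0.4520 + 1.710 = 2.162 kg·m².
ω_f = L / I = -8.440 / 2.162 = -3.904 rad/s.
KE_i = ½ΣIω² = 154.8 J; KE_f = ½(2.162)(3.904)² = 16.47 J.

ΔKE lost ≈ 138 J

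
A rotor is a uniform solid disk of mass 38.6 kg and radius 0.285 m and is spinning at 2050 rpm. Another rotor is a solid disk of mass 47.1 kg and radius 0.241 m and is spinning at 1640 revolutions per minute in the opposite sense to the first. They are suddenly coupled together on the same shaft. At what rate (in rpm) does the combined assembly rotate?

No external torque acts about the common axis, so total angular momentum is conserved.
Moments of inertia: I_A = ½(38.6)(0.285)² = 1.568 kg·m²; I_B = ½(47.1)(0.241)² = 1.368 kg·m².
Taking A's sense as positive: L = (1.568)(2050) − (1.368)(1640) = 970.5 kg·m²·rpm.
Combined I = 1.568 + 1.368 = 2.935 kg·m².
ω_f = L / I = 970.5 / 2.935 = 330.6 rpm.

|ω_f| ≈ 331 rpm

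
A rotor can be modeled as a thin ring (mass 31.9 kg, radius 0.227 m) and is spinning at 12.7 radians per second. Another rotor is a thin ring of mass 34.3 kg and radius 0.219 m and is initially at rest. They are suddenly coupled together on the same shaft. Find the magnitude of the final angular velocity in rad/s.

The coupling torques are internal; angular momentum about the shared axis is conserved.
Moments of inertia: I_A = (31.9)(0.227)² = 1.644 kg·m²; I_B = (34.3)(0.219)² = 1.645 kg·m².
Taking A's sense as positive: L = (1.644)(12.7) = 20.88 kg·m²·rad/s.
Combined I = 1.644 + 1.645 = 3.289 kg·m².
ω_f = L / I = 20.88 / 3.289 = 6.348 rad/s.

|ω_f| ≈ 6.35 rad/s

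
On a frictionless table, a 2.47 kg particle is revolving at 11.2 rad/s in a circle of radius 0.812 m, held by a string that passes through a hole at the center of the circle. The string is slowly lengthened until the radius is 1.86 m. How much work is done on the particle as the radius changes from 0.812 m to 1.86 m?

The constraining force is radial, so m r² ω about the center is conserved.
ω₂ = ω₁ (r₁/r₂)² = (11.2)(0.812/1.86)² = 2.135 rad/s.
W = ΔKE = ½m(v₂² − v₁²) = -82.68 J.

W ≈ -82.7 J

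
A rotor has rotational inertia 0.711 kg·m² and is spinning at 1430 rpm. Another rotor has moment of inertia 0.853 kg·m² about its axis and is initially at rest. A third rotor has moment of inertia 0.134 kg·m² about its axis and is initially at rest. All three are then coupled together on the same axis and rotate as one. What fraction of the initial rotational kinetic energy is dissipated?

fraction ≈ 0.581

The coupling torques are internal; angular momentum about the shared axis is conserved.
Taking A's sense as positive: L = (0.7110)(1430) = 1017 kg·m²·rpm.
Combined I = 0.7110 + 0.8530 + 0.1340 = 1.698 kg·m².
ω_f = L / I = 1017 / 1.698 = 598.8 rpm.
KE_i = ½ΣIω² = 7972 J; KE_f = ½(1.698)(62.70)² = 3338 J.
Fraction dissipated = (KE_i − KE_f)/KE_i = 0.5813.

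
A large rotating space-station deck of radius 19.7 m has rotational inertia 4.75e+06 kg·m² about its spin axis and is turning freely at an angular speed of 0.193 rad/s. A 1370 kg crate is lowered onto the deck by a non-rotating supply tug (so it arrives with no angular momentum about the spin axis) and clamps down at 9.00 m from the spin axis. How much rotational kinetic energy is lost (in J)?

The added mass arrives with no angular momentum about the spin axis, and any external torque about the spin axis is negligible, so the system's angular momentum is conserved.
Added inertia Σmr² = (1370)(9.00)² = 1.110e+05 kg·m²; I_f = 4.750e+06 + 1.110e+05 = 4.861e+06 kg·m².
ω_f = I_p ω_i / I_f = (4.750e+06)(0.193) / 4.861e+06 = 0.1886 rad/s.
KE_i = ½(4.750e+06)(0.1930 rad/s)² = 88470 J; KE_f = ½(4.861e+06)(0.1886)² = 86450 J.

energy lost ≈ 2020 J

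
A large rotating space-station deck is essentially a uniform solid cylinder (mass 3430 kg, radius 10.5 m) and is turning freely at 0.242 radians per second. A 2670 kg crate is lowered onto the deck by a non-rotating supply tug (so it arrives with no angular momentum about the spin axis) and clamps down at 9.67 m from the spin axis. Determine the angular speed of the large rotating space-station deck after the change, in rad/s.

ω_f ≈ 0.104 rad/s

No external torque acts about the spin axis; L_before = L_after.
I_p = ½(3430)(10.5)² = 1.891e+05 kg·m².
Added inertia Σmr² = (2670)(9.67)² = 2.497e+05 kg·m²; I_f = 1.891e+05 + 2.497e+05 = 4.387e+05 kg·m².
ω_f = I_p ω_i / I_f = (1.891e+05)(0.242) / 4.387e+05 = 0.1043 rad/s.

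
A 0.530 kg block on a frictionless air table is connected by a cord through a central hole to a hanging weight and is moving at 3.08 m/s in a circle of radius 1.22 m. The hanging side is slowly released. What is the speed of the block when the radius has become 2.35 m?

v₂ ≈ 1.60 m/s

Central (radial) force ⇒ zero torque about the center ⇒ m v r is constant.
v₂ = v₁ r₁ / r₂ = (3.08)(1.22) / (2.35) = 1.599 m/s.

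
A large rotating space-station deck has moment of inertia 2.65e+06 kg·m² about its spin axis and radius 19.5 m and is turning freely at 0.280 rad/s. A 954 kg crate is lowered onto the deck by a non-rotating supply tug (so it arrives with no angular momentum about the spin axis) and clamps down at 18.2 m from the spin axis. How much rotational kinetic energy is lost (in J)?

No external torque acts about the spin axis; L_before = L_after.
Added inertia Σmr² = (954)(18.2)² = 3.160e+05 kg·m²; I_f = 2.650e+06 + 3.160e+05 = 2.966e+06 kg·m².
ω_f = I_p ω_i / I_f = (2.650e+06)(0.280) / 2.966e+06 = 0.2502 rad/s.
KE_i = ½(2.650e+06)(0.2800 rad/s)² = 1.039e+05 J; KE_f = ½(2.966e+06)(0.2502)² = 92810 J.

energy lost ≈ 11100 J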